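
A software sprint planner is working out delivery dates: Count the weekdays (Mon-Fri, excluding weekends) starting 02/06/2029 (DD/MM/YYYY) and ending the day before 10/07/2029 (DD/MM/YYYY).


Start: 2029-06-02 (Saturday)
End (exclusive): 2029-07-10 (Tuesday)
Total calendar days: 38
Full weeks: 38 // 7 = 5 -> 25 weekdays
Remaining 3 days starting on Saturday:
  Sat(-), Sun(-), Mon(w) -> 1 weekdays
Total business days: 25 + 1 = 26

26


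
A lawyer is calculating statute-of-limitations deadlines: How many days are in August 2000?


Month: August
Year: 2000
August is a 31-day month
Total: 31 days

31


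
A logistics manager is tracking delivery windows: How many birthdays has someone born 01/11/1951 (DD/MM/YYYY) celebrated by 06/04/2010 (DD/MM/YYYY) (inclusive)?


Birth: 1951-11-01
Reference: 2010-04-06
Year difference: 2010 - 1951 = 59
Has birthday (11-01) occurred by 04-06? No
Birthday not yet reached this year -> subtract 1
Age in full years: 58

58


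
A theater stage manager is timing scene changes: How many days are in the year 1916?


Year: 1916
Check leap year rules:
Divisible by 4? Yes
Divisible by 100? No
1916 is a leap year
Days: 366

366


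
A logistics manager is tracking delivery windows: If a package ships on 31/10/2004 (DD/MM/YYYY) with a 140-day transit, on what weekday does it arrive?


Start: 2004-10-31 (Sunday)
Step 1 - find target date: add 140 days
  2004-10-31 + 140 days = 2005-03-20
Step 2 - day of week:
  140 mod 7 = 0
  Sunday + 0 days -> Sunday
Result: Sunday (2005-03-20)

Sunday


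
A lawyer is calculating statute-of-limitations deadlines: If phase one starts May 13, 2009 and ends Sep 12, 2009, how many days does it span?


Start date: 2009-05-13
End date: 2009-09-12
May 2009: +19 days
Jun 2009: +30 days
Jul 2009: +31 days
Aug 2009: +31 days
Sep 2009: +11 days
Total: 122 days

122


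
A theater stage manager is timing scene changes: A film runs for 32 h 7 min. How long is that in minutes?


Hours: 32
Minutes: 7
Convert hours to minutes: 32 x 60 = 1920
Add remaining minutes: 1920 + 7 = 1927

1927


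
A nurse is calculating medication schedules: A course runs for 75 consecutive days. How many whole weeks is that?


Total days: 75
Days per week: 7
Division: 75 / 7 = 10 remainder 5
Complete weeks: 10
Remaining days: 5

10


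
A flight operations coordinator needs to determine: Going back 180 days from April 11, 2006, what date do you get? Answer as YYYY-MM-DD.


Start: 2006-04-11
Subtracting 180 days
Days already passed in April: 11
After going back through April: 169 more days to subtract
March 2006: 31 days, 138 remaining
February 2006: 28 days, 110 remaining
January 2006: 31 days, 79 remaining
December 2005: 31 days, 48 remaining
Result: 2005-10-13

2005-10-13


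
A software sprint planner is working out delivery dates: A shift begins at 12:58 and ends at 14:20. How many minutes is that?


Start time: 12:58 = 778 minutes from midnight
End time: 14:20 = 860 minutes from midnight
Difference: 860 - 778 = 82 minutes
That is 1 hours and 22 minutes

82


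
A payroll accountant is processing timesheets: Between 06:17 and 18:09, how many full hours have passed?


Start: 06:17
End: 18:09
Hour difference: 18 - 6 = 12 hours
Minute difference: 9 - 17 = -8 minutes
Total minutes: 712
Complete hours: 712 / 60 = 11 (remainder 52)

11


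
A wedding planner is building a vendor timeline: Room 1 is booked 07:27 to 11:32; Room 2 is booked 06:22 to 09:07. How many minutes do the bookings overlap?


Interval A: [447, 692] minutes from midnight
Interval B: [382, 547] minutes from midnight
Overlap start = max(447, 382) = 447
Overlap end = min(692, 547) = 547
Overlap = 547 - 447 = 100 minutes

100


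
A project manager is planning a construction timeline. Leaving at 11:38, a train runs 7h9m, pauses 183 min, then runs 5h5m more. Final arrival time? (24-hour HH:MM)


Depart: 11:38
Leg 1: +429 min -> 18:47
Layover: +183 min -> 21:50
Leg 2: +305 min -> 02:55
Total travel: 917 minutes = 15h 17m
Arrival: 02:55

02:55


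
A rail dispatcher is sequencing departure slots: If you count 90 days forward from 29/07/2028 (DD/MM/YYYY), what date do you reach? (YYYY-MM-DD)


Start: 2028-07-29
Adding 90 days
Days remaining in July: 2
After July: 88 days still to add
August 2028: 31 days, 57 remaining
September 2028: 30 days, 27 remaining
October 2028 has 31 days, need 27
Result: 2028-10-27

2028-10-27


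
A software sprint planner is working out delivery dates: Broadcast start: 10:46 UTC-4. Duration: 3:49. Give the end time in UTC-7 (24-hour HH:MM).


Start: 10:46 in UTC-4
Step 1 - add duration:
  minutes: 46 + 49 = 95 (carry 1h)
  hours: 10 + 3 + 1 = 14
  end in UTC-4: 14:35
Step 2 - convert UTC-4 -> UTC-7:
  offset difference: -7 - (-4) = -3 hours
  14 + (-3) = 11 -> mod 24 = 11
Result: 11:35 in UTC-7

11:35


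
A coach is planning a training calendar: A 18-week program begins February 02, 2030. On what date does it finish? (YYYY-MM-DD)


Start: 2030-02-02
Weeks to add: 18
Convert to days: 18 x 7 = 126 days
Add 126 days to 2030-02-02
Result: 2030-06-08

2030-06-08


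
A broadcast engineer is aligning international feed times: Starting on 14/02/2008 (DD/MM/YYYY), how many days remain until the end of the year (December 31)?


Start: February 14, 2008
End: December 31, 2008
Days left in February: 15
March: 31
April: 30
May: 31
June: 30
... plus remaining months
Sum of remaining months: 306
Total: 15 + 306 = 321

321


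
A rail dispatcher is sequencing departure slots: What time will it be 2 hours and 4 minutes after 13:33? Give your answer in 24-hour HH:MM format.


Start time: 13:33
Adding: 2 hours 4 minutes
Minutes: 33 + 4 = 37
Hours: 13 + 2 + 0 = 15
Result: 15:37

15:37


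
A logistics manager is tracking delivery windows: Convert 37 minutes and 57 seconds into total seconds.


Minutes: 37
Seconds: 57
Convert minutes to seconds: 37 x 60 = 2220
Add remaining seconds: 2220 + 57 = 2277

2277


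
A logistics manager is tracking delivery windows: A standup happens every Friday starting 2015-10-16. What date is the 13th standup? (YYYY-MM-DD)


First occurrence: 2015-10-16 (occurrence 1)
Each occurrence is 7 days after the previous.
Occurrence 13 is 12 weeks after the first.
12 weeks = 84 days
2015-10-16 + 84 days = 2016-01-08

2016-01-08


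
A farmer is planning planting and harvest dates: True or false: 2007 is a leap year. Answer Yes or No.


Year: 2007
Divisible by 4? 2007 / 4 = 501.75 -> No
Not divisible by 4, so NOT a leap year

No


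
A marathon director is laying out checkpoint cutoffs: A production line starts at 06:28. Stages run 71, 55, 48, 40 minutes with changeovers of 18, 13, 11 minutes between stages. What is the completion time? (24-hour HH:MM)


Start: 06:28 = 388 min from midnight
  after task 1 (71 min): 07:39
  after break (18 min): 07:57
  after task 2 (55 min): 08:52
  after break (13 min): 09:05
  after task 3 (48 min): 09:53
  after break (11 min): 10:04
  after task 4 (40 min): 10:44
Total elapsed: 256 minutes
End time: 10:44

10:44


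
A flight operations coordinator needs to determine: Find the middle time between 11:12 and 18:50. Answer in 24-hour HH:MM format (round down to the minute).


Start time: 11:12 = 672 minutes from midnight
End time: 18:50 = 1130 minutes from midnight
Sum: 672 + 1130 = 1802
Midpoint: 1802 / 2 = 901 minutes
Convert: 901 / 60 = 15 hours, 1 minutes
Result: 15:01

15:01


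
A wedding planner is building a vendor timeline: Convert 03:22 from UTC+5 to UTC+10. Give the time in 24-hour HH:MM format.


Local time: 03:22 at UTC+5 (offset 5h)
Target zone: UTC+10 (offset 10h)
Difference: 10 - (5) = 5 hours
Calculation: 3 + (5) = 8
Result: 08:22

08:22


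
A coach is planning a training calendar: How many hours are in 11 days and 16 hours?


Days: 11
Extra hours: 16
Hours per day: 24
Days to hours: 11 x 24 = 264
Total: 264 + 16 = 280

280


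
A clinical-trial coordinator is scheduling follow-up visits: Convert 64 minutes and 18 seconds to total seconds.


Minutes: 64
Extra seconds: 18
Seconds per minute: 60
Minutes to seconds: 64 x 60 = 3840
Total: 3840 + 18 = 3858

3858


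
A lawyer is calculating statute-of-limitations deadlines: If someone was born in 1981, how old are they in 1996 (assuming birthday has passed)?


Birth year: 1981
Current year: 1996
Age = current year - birth year
Age = 1996 - 1981 = 15

15


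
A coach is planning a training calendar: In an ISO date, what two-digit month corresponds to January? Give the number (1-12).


Calendar month order:
1. January <--
2. February
January is month number 1

1


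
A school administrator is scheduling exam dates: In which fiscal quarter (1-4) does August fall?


Month: August (month 8)
Q1: January-March (months 1-3)
Q2: April-June (months 4-6)
Q3: July-September (months 7-9)
Q4: October-December (months 10-12)
Month 8 falls in Q3

3


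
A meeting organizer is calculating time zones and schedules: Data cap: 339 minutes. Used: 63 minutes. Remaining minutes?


Total budget: 339 minutes
Time used: 63 minutes
Remaining: 339 - 63 = 276 minutes
Percent used: 18.6%
Percent remaining: 81.4%

276


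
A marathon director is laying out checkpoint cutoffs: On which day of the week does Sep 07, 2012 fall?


Date: 2012-09-07
January 1, 2012 is a Sunday
Day of year: 251
Offset from Jan 1: 250 days
250 mod 7 = 5
Result: Friday

Friday


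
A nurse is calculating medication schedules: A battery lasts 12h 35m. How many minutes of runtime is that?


Hours: 12
Extra minutes: 35
Minutes per hour: 60
Hours to minutes: 12 x 60 = 720
Total: 720 + 35 = 755

755


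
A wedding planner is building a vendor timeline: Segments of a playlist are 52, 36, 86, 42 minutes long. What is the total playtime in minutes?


Durations: 52, 36, 86, 42
Running sum: 52
+ 36 = 88
+ 86 = 174
+ 42 = 216
Total duration: 216 minutes
That is 3 hours and 36 minutes

216


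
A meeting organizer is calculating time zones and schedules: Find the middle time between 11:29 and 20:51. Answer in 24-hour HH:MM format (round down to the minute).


Start time: 11:29 = 689 minutes from midnight
End time: 20:51 = 1251 minutes from midnight
Sum: 689 + 1251 = 1940
Midpoint: 1940 / 2 = 970 minutes
Convert: 970 / 60 = 16 hours, 10 minutes
Result: 16:10

16:10


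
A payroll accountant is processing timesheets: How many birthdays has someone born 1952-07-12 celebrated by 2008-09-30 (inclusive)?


Birth: 1952-07-12
Reference: 2008-09-30
Year difference: 2008 - 1952 = 56
Has birthday (07-12) occurred by 09-30? Yes
Age in full years: 56

56


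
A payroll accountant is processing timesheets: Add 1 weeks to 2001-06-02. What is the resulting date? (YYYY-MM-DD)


Start: 2001-06-02
Weeks to add: 1
Convert to days: 1 x 7 = 7 days
Add 7 days to 2001-06-02
Result: 2001-06-09

2001-06-09


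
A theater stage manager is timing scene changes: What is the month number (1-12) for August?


Calendar month order:
7. July
8. August <--
9. September
August is month number 8

8


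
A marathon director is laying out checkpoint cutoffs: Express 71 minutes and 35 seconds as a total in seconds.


Minutes: 71
Seconds: 35
Convert minutes to seconds: 71 x 60 = 4260
Add remaining seconds: 4260 + 35 = 4295

4295


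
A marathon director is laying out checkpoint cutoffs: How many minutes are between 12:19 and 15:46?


Start time: 12:19 = 739 minutes from midnight
End time: 15:46 = 946 minutes from midnight
Difference: 946 - 739 = 207 minutes
That is 3 hours and 27 minutes

207


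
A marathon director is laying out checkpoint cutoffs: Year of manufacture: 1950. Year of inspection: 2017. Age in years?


Birth year: 1950
Current year: 2017
Age = current year - birth year
Age = 2017 - 1950 = 67

67


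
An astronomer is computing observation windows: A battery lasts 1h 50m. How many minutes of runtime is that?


Hours: 1
Extra minutes: 50
Minutes per hour: 60
Hours to minutes: 1 x 60 = 60
Total: 60 + 50 = 110

110


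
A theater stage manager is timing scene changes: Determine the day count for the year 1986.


Year: 1986
Check leap year rules:
Divisible by 4? No
1986 is not a leap year
Days: 365

365


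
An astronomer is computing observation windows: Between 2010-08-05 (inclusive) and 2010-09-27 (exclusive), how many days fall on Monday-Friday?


Start: 2010-08-05 (Thursday)
End (exclusive): 2010-09-27 (Monday)
Total calendar days: 53
Full weeks: 53 // 7 = 7 -> 35 weekdays
Remaining 4 days starting on Thursday:
  Thu(w), Fri(w), Sat(-), Sun(-) -> 2 weekdays
Total business days: 35 + 2 = 37

37


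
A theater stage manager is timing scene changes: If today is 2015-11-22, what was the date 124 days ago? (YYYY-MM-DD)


Start: 2015-11-22
Subtracting 124 days
Days already passed in November: 22
After going back through November: 102 more days to subtract
October 2015: 31 days, 71 remaining
September 2015: 30 days, 41 remaining
August 2015: 31 days, 10 remaining
July 2015 has 31 days, need 10
Result: 2015-07-21

2015-07-21


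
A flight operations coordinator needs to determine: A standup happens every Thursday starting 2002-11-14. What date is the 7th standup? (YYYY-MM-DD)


First occurrence: 2002-11-14 (occurrence 1)
Each occurrence is 7 days after the previous.
Occurrence 7 is 6 weeks after the first.
6 weeks = 42 days
2002-11-14 + 42 days = 2002-12-26

2002-12-26


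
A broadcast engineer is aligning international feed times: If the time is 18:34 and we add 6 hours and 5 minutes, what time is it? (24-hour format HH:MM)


Start time: 18:34
Adding: 6 hours 5 minutes
Minutes: 34 + 5 = 39
Hours: 18 + 6 + 0 = 24
Hour wraparound: 24 mod 24 = 0
Result: 00:39

00:39


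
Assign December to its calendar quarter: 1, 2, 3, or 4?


Month: December (month 12)
Q1: January-March (months 1-3)
Q2: April-June (months 4-6)
Q3: July-September (months 7-9)
Q4: October-December (months 10-12)
Month 12 falls in Q4

4


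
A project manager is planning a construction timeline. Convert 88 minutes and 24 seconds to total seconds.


Minutes: 88
Extra seconds: 24
Seconds per minute: 60
Minutes to seconds: 88 x 60 = 5280
Total: 5280 + 24 = 5304

5304


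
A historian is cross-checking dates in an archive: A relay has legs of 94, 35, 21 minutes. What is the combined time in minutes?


Durations: 94, 35, 21
Running sum: 94
+ 35 = 129
+ 21 = 150
Total duration: 150 minutes
That is 2 hours and 30 minutes

150


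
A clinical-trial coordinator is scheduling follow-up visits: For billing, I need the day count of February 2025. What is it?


Month: February
Year: 2025
2025 is not a leap year
February has 28 days
Total: 28 days

28


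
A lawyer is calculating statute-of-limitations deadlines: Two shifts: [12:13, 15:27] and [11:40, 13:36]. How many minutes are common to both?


Interval A: [733, 927] minutes from midnight
Interval B: [700, 816] minutes from midnight
Overlap start = max(733, 700) = 733
Overlap end = min(927, 816) = 816
Overlap = 816 - 733 = 83 minutes

83


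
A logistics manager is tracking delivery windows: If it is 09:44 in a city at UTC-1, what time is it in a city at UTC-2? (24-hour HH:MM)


Local time: 09:44 at UTC-1 (offset -1h)
Target zone: UTC-2 (offset -2h)
Difference: -2 - (-1) = -1 hours
Calculation: 9 + (-1) = 8
Result: 08:44

08:44


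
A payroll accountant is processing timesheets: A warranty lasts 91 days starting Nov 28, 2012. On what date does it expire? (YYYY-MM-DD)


Start: 2012-11-28
Adding 91 days
Days remaining in November: 2
After November: 89 days still to add
December 2012: 31 days, 58 remaining
January 2013: 31 days, 27 remaining
February 2013 has 28 days, need 27
Result: 2013-02-27

2013-02-27


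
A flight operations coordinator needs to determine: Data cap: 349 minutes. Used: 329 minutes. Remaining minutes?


Total budget: 349 minutes
Time used: 329 minutes
Remaining: 349 - 329 = 20 minutes
Percent used: 94.3%
Percent remaining: 5.7%

20


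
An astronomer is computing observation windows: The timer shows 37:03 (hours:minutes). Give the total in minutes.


Hours: 37
Minutes: 3
Convert hours to minutes: 37 x 60 = 2220
Add remaining minutes: 2220 + 3 = 2223

2223


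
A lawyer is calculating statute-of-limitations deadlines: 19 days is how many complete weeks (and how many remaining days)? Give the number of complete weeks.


Total days: 19
Days per week: 7
Division: 19 / 7 = 2 remainder 5
Complete weeks: 2
Remaining days: 5

2


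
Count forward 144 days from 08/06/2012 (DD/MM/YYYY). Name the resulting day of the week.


Start: 2012-06-08 (Friday)
Step 1 - find target date: add 144 days
  2012-06-08 + 144 days = 2012-10-30
Step 2 - day of week:
  144 mod 7 = 4
  Friday + 4 days -> Tuesday
Result: Tuesday (2012-10-30)

Tuesday


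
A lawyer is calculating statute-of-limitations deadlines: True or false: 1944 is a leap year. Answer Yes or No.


Year: 1944
Divisible by 4? 1944 / 4 = 486.0 -> Yes
Divisible by 100? 1944 / 100 = 19.44 -> No
Divisible by 4 but not 100, so it IS a leap year

Yes


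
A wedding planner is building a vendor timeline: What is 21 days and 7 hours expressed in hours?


Days: 21
Extra hours: 7
Hours per day: 24
Days to hours: 21 x 24 = 504
Total: 504 + 7 = 511

511


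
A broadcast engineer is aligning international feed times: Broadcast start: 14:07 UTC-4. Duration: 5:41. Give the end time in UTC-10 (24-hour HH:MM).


Start: 14:07 in UTC-4
Step 1 - add duration:
  minutes: 7 + 41 = 48
  hours: 14 + 5 + 0 = 19
  end in UTC-4: 19:48
Step 2 - convert UTC-4 -> UTC-10:
  offset difference: -10 - (-4) = -6 hours
  19 + (-6) = 13 -> mod 24 = 13
Result: 13:48 in UTC-10

13:48


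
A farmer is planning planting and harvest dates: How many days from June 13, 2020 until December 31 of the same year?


Start: June 13, 2020
End: December 31, 2020
Days left in June: 17
July: 31
August: 31
September: 30
October: 31
... plus remaining months
Sum of remaining months: 184
Total: 17 + 184 = 201

201


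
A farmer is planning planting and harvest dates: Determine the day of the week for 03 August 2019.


Date: 2019-08-03
January 1, 2019 is a Tuesday
Day of year: 215
Offset from Jan 1: 214 days
214 mod 7 = 4
Result: Saturday

Saturday


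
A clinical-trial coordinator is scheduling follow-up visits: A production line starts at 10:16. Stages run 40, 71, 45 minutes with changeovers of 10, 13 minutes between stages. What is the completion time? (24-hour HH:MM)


Start: 10:16 = 616 min from midnight
  after task 1 (40 min): 10:56
  after break (10 min): 11:06
  after task 2 (71 min): 12:17
  after break (13 min): 12:30
  after task 3 (45 min): 13:15
Total elapsed: 179 minutes
End time: 13:15

13:15


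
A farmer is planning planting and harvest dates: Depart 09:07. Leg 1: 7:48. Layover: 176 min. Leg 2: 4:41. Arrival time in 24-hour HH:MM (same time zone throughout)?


Depart: 09:07
Leg 1: +468 min -> 16:55
Layover: +176 min -> 19:51
Leg 2: +281 min -> 00:32
Total travel: 925 minutes = 15h 25m
Arrival: 00:32

00:32


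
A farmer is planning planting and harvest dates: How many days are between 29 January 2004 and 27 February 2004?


Start date: 2004-01-29
End date: 2004-02-27
Jan 2004: +3 days
Feb 2004: +26 days
Total: 29 days

29


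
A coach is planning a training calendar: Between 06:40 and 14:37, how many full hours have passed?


Start: 06:40
End: 14:37
Hour difference: 14 - 6 = 8 hours
Minute difference: 37 - 40 = -3 minutes
Total minutes: 477
Complete hours: 477 / 60 = 7 (remainder 57)

7


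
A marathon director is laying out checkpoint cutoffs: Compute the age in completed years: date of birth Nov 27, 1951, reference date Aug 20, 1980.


Birth: 1951-11-27
Reference: 1980-08-20
Year difference: 1980 - 1951 = 29
Has birthday (11-27) occurred by 08-20? No
Birthday not yet reached this year -> subtract 1
Age in full years: 28

28


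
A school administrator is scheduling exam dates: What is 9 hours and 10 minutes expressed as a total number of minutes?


Hours: 9
Minutes: 10
Convert hours to minutes: 9 x 60 = 540
Add remaining minutes: 540 + 10 = 550

550


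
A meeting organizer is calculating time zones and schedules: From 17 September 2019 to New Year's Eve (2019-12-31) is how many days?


Start: September 17, 2019
End: December 31, 2019
Days left in September: 13
October: 31
November: 30
December: 31
Sum of remaining months: 92
Total: 13 + 92 = 105

105


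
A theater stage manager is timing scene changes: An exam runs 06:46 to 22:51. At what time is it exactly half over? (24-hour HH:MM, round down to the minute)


Start time: 06:46 = 406 minutes from midnight
End time: 22:51 = 1371 minutes from midnight
Sum: 406 + 1371 = 1777
Midpoint: 1777 / 2 = 888 minutes
Convert: 888 / 60 = 14 hours, 48 minutes
Result: 14:48

14:48


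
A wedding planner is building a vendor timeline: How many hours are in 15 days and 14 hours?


Days: 15
Extra hours: 14
Hours per day: 24
Days to hours: 15 x 24 = 360
Total: 360 + 14 = 374

374


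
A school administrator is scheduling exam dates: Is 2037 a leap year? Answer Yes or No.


Year: 2037
Divisible by 4? 2037 / 4 = 509.25 -> No
Not divisible by 4, so NOT a leap year

No


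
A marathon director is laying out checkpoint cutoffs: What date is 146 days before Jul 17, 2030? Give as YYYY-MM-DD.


Start: 2030-07-17
Subtracting 146 days
Days already passed in July: 17
After going back through July: 129 more days to subtract
June 2030: 30 days, 99 remaining
May 2030: 31 days, 68 remaining
April 2030: 30 days, 38 remaining
March 2030: 31 days, 7 remaining
Result: 2030-02-21

2030-02-21


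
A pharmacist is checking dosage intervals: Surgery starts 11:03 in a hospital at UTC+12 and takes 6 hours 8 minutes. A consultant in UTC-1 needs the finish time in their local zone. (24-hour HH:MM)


Start: 11:03 in UTC+12
Step 1 - add duration:
  minutes: 3 + 8 = 11
  hours: 11 + 6 + 0 = 17
  end in UTC+12: 17:11
Step 2 - convert UTC+12 -> UTC-1:
  offset difference: -1 - (12) = -13 hours
  17 + (-13) = 4 -> mod 24 = 4
Result: 04:11 in UTC-1

04:11


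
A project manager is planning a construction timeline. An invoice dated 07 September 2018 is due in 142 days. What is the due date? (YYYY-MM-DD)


Start: 2018-09-07
Adding 142 days
Days remaining in September: 23
After September: 119 days still to add
October 2018: 31 days, 88 remaining
November 2018: 30 days, 58 remaining
December 2018: 31 days, 27 remaining
January 2019 has 31 days, need 27
Result: 2019-01-27

2019-01-27


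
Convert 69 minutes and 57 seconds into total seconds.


Minutes: 69
Seconds: 57
Convert minutes to seconds: 69 x 60 = 4140
Add remaining seconds: 4140 + 57 = 4197

4197


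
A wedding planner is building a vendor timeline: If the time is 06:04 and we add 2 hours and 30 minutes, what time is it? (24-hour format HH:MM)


Start time: 06:04
Adding: 2 hours 30 minutes
Minutes: 4 + 30 = 34
Hours: 6 + 2 + 0 = 8
Result: 08:34

08:34


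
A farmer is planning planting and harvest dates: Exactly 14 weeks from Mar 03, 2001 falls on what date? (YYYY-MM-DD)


Start: 2001-03-03
Weeks to add: 14
Convert to days: 14 x 7 = 98 days
Add 98 days to 2001-03-03
Result: 2001-06-09

2001-06-09


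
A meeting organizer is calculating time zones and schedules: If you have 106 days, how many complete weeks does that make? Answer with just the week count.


Total days: 106
Days per week: 7
Division: 106 / 7 = 15 remainder 1
Complete weeks: 15
Remaining days: 1

15


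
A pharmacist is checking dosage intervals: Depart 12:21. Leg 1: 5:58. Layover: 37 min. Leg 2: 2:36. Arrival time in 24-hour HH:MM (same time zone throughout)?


Depart: 12:21
Leg 1: +358 min -> 18:19
Layover: +37 min -> 18:56
Leg 2: +156 min -> 21:32
Total travel: 551 minutes = 9h 11m
Arrival: 21:32

21:32


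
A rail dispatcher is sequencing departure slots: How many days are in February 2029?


Month: February
Year: 2029
2029 is not a leap year
February has 28 days
Total: 28 days

28


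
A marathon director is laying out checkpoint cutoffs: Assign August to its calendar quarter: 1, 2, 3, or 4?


Month: August (month 8)
Q1: January-March (months 1-3)
Q2: April-June (months 4-6)
Q3: July-September (months 7-9)
Q4: October-December (months 10-12)
Month 8 falls in Q3

3


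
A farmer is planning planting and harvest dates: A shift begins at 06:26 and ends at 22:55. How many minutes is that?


Start time: 06:26 = 386 minutes from midnight
End time: 22:55 = 1375 minutes from midnight
Difference: 1375 - 386 = 989 minutes
That is 16 hours and 29 minutes

989


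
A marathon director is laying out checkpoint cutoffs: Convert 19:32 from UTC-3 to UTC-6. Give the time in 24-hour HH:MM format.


Local time: 19:32 at UTC-3 (offset -3h)
Target zone: UTC-6 (offset -6h)
Difference: -6 - (-3) = -3 hours
Calculation: 19 + (-3) = 16
Result: 16:32

16:32


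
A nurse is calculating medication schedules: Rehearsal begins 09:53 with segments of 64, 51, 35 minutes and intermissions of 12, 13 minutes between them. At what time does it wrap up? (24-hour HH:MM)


Start: 09:53 = 593 min from midnight
  after task 1 (64 min): 10:57
  after break (12 min): 11:09
  after task 2 (51 min): 12:00
  after break (13 min): 12:13
  after task 3 (35 min): 12:48
Total elapsed: 175 minutes
End time: 12:48

12:48


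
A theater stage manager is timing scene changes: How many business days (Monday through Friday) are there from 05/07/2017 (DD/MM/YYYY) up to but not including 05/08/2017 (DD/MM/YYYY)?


Start: 2017-07-05 (Wednesday)
End (exclusive): 2017-08-05 (Saturday)
Total calendar days: 31
Full weeks: 31 // 7 = 4 -> 20 weekdays
Remaining 3 days starting on Wednesday:
  Wed(w), Thu(w), Fri(w) -> 3 weekdays
Total business days: 20 + 3 = 23

23


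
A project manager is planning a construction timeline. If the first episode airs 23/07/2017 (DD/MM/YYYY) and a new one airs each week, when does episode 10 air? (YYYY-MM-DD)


First occurrence: 2017-07-23 (occurrence 1)
Each occurrence is 7 days after the previous.
Occurrence 10 is 9 weeks after the first.
9 weeks = 63 days
2017-07-23 + 63 days = 2017-09-24

2017-09-24


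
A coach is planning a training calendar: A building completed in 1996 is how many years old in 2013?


Birth year: 1996
Current year: 2013
Age = current year - birth year
Age = 2013 - 1996 = 17

17


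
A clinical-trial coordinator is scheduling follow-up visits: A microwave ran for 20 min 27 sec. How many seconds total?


Minutes: 20
Extra seconds: 27
Seconds per minute: 60
Minutes to seconds: 20 x 60 = 1200
Total: 1200 + 27 = 1227

1227


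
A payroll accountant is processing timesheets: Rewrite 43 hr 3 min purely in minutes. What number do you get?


Hours: 43
Extra minutes: 3
Minutes per hour: 60
Hours to minutes: 43 x 60 = 2580
Total: 2580 + 3 = 2583

2583


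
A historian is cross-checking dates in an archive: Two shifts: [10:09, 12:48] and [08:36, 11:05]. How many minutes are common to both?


Interval A: [609, 768] minutes from midnight
Interval B: [516, 665] minutes from midnight
Overlap start = max(609, 516) = 609
Overlap end = min(768, 665) = 665
Overlap = 665 - 609 = 56 minutes

56


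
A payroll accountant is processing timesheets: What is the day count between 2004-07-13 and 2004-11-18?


Start date: 2004-07-13
End date: 2004-11-18
Jul 2004: +19 days
Aug 2004: +31 days
Sep 2004: +30 days
Oct 2004: +31 days
Nov 2004: +17 days
Total: 128 days

128


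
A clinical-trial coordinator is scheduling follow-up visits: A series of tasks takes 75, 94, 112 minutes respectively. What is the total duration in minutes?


Durations: 75, 94, 112
Running sum: 75
+ 94 = 169
+ 112 = 281
Total duration: 281 minutes
That is 4 hours and 41 minutes

281


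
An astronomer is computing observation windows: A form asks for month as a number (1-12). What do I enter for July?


Calendar month order:
6. June
7. July <--
8. August
July is month number 7

7


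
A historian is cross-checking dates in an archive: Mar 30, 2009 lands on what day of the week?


Date: 2009-03-30
January 1, 2009 is a Thursday
Day of year: 89
Offset from Jan 1: 88 days
88 mod 7 = 4
Result: Monday

Monday


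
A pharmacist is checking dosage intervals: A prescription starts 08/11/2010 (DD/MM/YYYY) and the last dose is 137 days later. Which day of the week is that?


Start: 2010-11-08 (Monday)
Step 1 - find target date: add 137 days
  2010-11-08 + 137 days = 2011-03-25
Step 2 - day of week:
  137 mod 7 = 4
  Monday + 4 days -> Friday
Result: Friday (2011-03-25)

Friday


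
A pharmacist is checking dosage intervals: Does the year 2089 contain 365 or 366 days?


Year: 2089
Check leap year rules:
Divisible by 4? No
2089 is not a leap year
Days: 365

365


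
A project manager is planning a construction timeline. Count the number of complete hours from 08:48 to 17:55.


Start: 08:48
End: 17:55
Hour difference: 17 - 8 = 9 hours
Minute difference: 55 - 48 = 7 minutes
Total minutes: 547
Complete hours: 547 / 60 = 9 (remainder 7)

9


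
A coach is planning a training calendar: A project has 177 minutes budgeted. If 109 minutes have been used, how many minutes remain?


Total budget: 177 minutes
Time used: 109 minutes
Remaining: 177 - 109 = 68 minutes
Percent used: 61.6%
Percent remaining: 38.4%

68


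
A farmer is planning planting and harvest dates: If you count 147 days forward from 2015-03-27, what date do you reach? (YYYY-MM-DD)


Start: 2015-03-27
Adding 147 days
Days remaining in March: 4
After March: 143 days still to add
April 2015: 30 days, 113 remaining
May 2015: 31 days, 82 remaining
June 2015: 30 days, 52 remaining
July 2015: 31 days, 21 remaining
Result: 2015-08-21

2015-08-21


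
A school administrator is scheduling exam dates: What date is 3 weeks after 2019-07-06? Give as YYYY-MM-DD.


Start: 2019-07-06
Weeks to add: 3
Convert to days: 3 x 7 = 21 days
Add 21 days to 2019-07-06
Result: 2019-07-27

2019-07-27


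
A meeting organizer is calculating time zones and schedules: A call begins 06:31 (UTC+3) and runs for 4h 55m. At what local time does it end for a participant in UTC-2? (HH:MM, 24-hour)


Start: 06:31 in UTC+3
Step 1 - add duration:
  minutes: 31 + 55 = 86 (carry 1h)
  hours: 6 + 4 + 1 = 11
  end in UTC+3: 11:26
Step 2 - convert UTC+3 -> UTC-2:
  offset difference: -2 - (3) = -5 hours
  11 + (-5) = 6 -> mod 24 = 6
Result: 06:26 in UTC-2

06:26


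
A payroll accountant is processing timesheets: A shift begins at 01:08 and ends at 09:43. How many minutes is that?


Start time: 01:08 = 68 minutes from midnight
End time: 09:43 = 583 minutes from midnight
Difference: 583 - 68 = 515 minutes
That is 8 hours and 35 minutes

515


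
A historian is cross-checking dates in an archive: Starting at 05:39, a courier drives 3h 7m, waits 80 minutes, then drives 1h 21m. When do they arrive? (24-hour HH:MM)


Depart: 05:39
Leg 1: +187 min -> 08:46
Layover: +80 min -> 10:06
Leg 2: +81 min -> 11:27
Total travel: 348 minutes = 5h 48m
Arrival: 11:27

11:27


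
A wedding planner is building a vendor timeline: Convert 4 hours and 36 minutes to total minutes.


Hours: 4
Minutes: 36
Convert hours to minutes: 4 x 60 = 240
Add remaining minutes: 240 + 36 = 276

276


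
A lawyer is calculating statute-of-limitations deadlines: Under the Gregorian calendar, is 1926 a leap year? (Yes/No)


Year: 1926
Divisible by 4? 1926 / 4 = 481.5 -> No
Not divisible by 4, so NOT a leap year

No


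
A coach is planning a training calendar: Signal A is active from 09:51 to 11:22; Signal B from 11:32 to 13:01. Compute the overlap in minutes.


Interval A: [591, 682] minutes from midnight
Interval B: [692, 781] minutes from midnight
Overlap start = max(591, 692) = 692
Overlap end = min(682, 781) = 682
End <= start, so the intervals do not overlap: 0 minutes

0


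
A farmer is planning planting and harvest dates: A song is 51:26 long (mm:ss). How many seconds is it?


Minutes: 51
Extra seconds: 26
Seconds per minute: 60
Minutes to seconds: 51 x 60 = 3060
Total: 3060 + 26 = 3086

3086


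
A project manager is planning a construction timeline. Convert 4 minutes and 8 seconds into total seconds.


Minutes: 4
Seconds: 8
Convert minutes to seconds: 4 x 60 = 240
Add remaining seconds: 240 + 8 = 248

248


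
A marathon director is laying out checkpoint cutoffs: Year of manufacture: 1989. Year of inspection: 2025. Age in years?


Birth year: 1989
Current year: 2025
Age = current year - birth year
Age = 2025 - 1989 = 36

36


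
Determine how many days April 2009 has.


Month: April
Year: 2009
April is a 30-day month
Total: 30 days

30


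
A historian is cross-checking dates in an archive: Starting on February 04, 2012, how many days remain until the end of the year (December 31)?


Start: February 04, 2012
End: December 31, 2012
Days left in February: 25
March: 31
April: 30
May: 31
June: 30
... plus remaining months
Sum of remaining months: 306
Total: 25 + 306 = 331

331


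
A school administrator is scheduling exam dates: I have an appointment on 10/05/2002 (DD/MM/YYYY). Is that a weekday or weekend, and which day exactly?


Date: 2002-05-10
January 1, 2002 is a Tuesday
Day of year: 130
Offset from Jan 1: 129 days
129 mod 7 = 3
Result: Friday

Friday


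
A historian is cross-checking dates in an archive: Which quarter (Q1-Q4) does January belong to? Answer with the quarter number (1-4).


Month: January (month 1)
Q1: January-March (months 1-3)
Q2: April-June (months 4-6)
Q3: July-September (months 7-9)
Q4: October-December (months 10-12)
Month 1 falls in Q1

1


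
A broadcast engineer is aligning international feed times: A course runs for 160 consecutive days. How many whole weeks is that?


Total days: 160
Days per week: 7
Division: 160 / 7 = 22 remainder 6
Complete weeks: 22
Remaining days: 6

22


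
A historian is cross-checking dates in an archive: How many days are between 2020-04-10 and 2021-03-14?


Start date: 2020-04-10
End date: 2021-03-14
Apr 2020: +21 days
May 2020: +31 days
Jun 2020: +30 days
... (9 more months)
Total: 338 days

338


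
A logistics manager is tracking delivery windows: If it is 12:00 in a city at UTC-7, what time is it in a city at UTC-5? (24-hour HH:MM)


Local time: 12:00 at UTC-7 (offset -7h)
Target zone: UTC-5 (offset -5h)
Difference: -5 - (-7) = 2 hours
Calculation: 12 + (2) = 14
Result: 14:00

14:00


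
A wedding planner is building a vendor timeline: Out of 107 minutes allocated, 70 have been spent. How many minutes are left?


Total budget: 107 minutes
Time used: 70 minutes
Remaining: 107 - 70 = 37 minutes
Percent used: 65.4%
Percent remaining: 34.6%

37


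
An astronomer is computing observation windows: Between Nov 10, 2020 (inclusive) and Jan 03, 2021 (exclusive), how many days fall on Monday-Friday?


Start: 2020-11-10 (Tuesday)
End (exclusive): 2021-01-03 (Sunday)
Total calendar days: 54
Full weeks: 54 // 7 = 7 -> 35 weekdays
Remaining 5 days starting on Tuesday:
  Tue(w), Wed(w), Thu(w), Fri(w), Sat(-) -> 4 weekdays
Total business days: 35 + 4 = 39

39


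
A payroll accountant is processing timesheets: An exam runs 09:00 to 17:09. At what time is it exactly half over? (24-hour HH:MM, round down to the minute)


Start time: 09:00 = 540 minutes from midnight
End time: 17:09 = 1029 minutes from midnight
Sum: 540 + 1029 = 1569
Midpoint: 1569 / 2 = 784 minutes
Convert: 784 / 60 = 13 hours, 4 minutes
Result: 13:04

13:04


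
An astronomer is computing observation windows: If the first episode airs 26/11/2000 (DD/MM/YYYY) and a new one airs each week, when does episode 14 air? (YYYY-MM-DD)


First occurrence: 2000-11-26 (occurrence 1)
Each occurrence is 7 days after the previous.
Occurrence 14 is 13 weeks after the first.
13 weeks = 91 days
2000-11-26 + 91 days = 2001-02-25

2001-02-25


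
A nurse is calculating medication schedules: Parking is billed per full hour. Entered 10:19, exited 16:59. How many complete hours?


Start: 10:19
End: 16:59
Hour difference: 16 - 10 = 6 hours
Minute difference: 59 - 19 = 40 minutes
Total minutes: 400
Complete hours: 400 / 60 = 6 (remainder 40)

6


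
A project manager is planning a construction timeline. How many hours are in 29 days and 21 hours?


Days: 29
Extra hours: 21
Hours per day: 24
Days to hours: 29 x 24 = 696
Total: 696 + 21 = 717

717


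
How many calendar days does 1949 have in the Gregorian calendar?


Year: 1949
Check leap year rules:
Divisible by 4? No
1949 is not a leap year
Days: 365

365


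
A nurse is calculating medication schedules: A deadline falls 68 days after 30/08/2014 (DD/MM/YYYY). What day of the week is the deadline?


Start: 2014-08-30 (Saturday)
Step 1 - find target date: add 68 days
  2014-08-30 + 68 days = 2014-11-06
Step 2 - day of week:
  68 mod 7 = 5
  Saturday + 5 days -> Thursday
Result: Thursday (2014-11-06)

Thursday


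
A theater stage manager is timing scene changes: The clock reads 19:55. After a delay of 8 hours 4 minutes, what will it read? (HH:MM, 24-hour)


Start time: 19:55
Adding: 8 hours 4 minutes
Minutes: 55 + 4 = 59
Hours: 19 + 8 + 0 = 27
Hour wraparound: 27 mod 24 = 3
Result: 03:59

03:59


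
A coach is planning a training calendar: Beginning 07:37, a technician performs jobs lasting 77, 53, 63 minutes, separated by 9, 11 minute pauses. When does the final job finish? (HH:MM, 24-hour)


Start: 07:37 = 457 min from midnight
  after task 1 (77 min): 08:54
  after break (9 min): 09:03
  after task 2 (53 min): 09:56
  after break (11 min): 10:07
  after task 3 (63 min): 11:10
Total elapsed: 213 minutes
End time: 11:10

11:10


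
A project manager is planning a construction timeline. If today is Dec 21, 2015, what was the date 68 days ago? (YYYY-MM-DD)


Start: 2015-12-21
Subtracting 68 days
Days already passed in December: 21
After going back through December: 47 more days to subtract
November 2015: 30 days, 17 remaining
October 2015 has 31 days, need 17
Result: 2015-10-14

2015-10-14


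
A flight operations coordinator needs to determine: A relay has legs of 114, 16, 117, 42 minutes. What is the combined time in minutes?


Durations: 114, 16, 117, 42
Running sum: 114
+ 16 = 130
+ 117 = 247
+ 42 = 289
Total duration: 289 minutes
That is 4 hours and 49 minutes

289


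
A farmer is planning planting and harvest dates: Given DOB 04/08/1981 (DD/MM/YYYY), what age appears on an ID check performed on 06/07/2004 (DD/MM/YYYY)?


Birth: 1981-08-04
Reference: 2004-07-06
Year difference: 2004 - 1981 = 23
Has birthday (08-04) occurred by 07-06? No
Birthday not yet reached this year -> subtract 1
Age in full years: 22

22


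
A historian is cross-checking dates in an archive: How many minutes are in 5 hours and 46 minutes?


Hours: 5
Extra minutes: 46
Minutes per hour: 60
Hours to minutes: 5 x 60 = 300
Total: 300 + 46 = 346

346


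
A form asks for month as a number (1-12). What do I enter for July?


Calendar month order:
6. June
7. July <--
8. August
July is month number 7

7


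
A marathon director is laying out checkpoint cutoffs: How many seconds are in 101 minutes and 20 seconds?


Minutes: 101
Seconds: 20
Convert minutes to seconds: 101 x 60 = 6060
Add remaining seconds: 6060 + 20 = 6080

6080


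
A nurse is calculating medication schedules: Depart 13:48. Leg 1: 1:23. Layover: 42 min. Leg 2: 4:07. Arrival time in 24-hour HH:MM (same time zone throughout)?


Depart: 13:48
Leg 1: +83 min -> 15:11
Layover: +42 min -> 15:53
Leg 2: +247 min -> 20:00
Total travel: 372 minutes = 6h 12m
Arrival: 20:00

20:00


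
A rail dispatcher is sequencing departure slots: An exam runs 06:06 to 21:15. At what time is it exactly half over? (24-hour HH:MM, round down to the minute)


Start time: 06:06 = 366 minutes from midnight
End time: 21:15 = 1275 minutes from midnight
Sum: 366 + 1275 = 1641
Midpoint: 1641 / 2 = 820 minutes
Convert: 820 / 60 = 13 hours, 40 minutes
Result: 13:40

13:40
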